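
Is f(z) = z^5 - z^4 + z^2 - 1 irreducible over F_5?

No

Check for roots in F_5: f(0) = 4; f(1) = 0 → root; f(2) = 4; f(3) = 0 → root; f(4) = 3.
f(1) = 0, so (z − 1) divides f(z); f is reducible.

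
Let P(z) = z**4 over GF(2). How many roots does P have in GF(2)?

1

Evaluate at each of the 2 elements of GF(2):
P(0) = 0 → root; P(1) = 1.
Roots: {0}.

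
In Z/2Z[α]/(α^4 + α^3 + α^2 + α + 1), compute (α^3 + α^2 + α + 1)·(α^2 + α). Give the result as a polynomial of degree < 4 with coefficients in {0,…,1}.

Multiply in Z/2Z[α]: (α^3 + α^2 + α + 1)·(α^2 + α) = α^5 + α.
Reduce using α^4 ≡ α^3 + α^2 + α + 1 (mod α^4 + α^3 + α^2 + α + 1).
Reduced: α + 1.

α + 1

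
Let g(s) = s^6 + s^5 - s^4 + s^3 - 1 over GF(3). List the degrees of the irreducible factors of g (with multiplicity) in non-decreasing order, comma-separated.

1, 1, 2, 2

Roots in GF(3): g(0) = 2; g(1) = 1; g(2) = 0 → root.
Linear factors from roots: (s + 1).
Complete factorization: g(s) = (s + 1)^2·(s^2 + 1)·(s^2 - s - 1).
Factor degrees with multiplicity: 1 + 1 + 2 + 2 = 6.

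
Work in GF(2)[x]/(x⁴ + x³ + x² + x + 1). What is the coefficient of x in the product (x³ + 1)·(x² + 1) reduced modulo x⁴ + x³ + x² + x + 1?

Multiply in GF(2)[x]: (x³ + 1)·(x² + 1) = x⁵ + x³ + x² + 1.
Reduce using x⁴ ≡ x³ + x² + x + 1 (mod x⁴ + x³ + x² + x + 1).
Reduced: x³ + x².

0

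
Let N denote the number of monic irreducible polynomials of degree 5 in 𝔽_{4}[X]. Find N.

By the necklace-counting formula, N_4(5) = (1/5) Σ_{d|5} μ(5/d)·4^d.
Divisors of 5: 1, 5; μ(5/d) for each: -1, 1.
Σ = − 4^1 + 4^5 = 1020.
N = 1020/5 = 204.

204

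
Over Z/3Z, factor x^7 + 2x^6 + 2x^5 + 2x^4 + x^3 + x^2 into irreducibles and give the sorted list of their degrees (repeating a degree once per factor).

1, 1, 1, 1, 1, 2

Write g(x) = x^7 + 2x^6 + 2x^5 + 2x^4 + x^3 + x^2.
Roots in Z/3Z: g(0) = 0 → root; g(1) = 0 → root; g(2) = 1.
Linear factors from roots: (x), (x + 2).
Complete factorization: g(x) = (x)^2·(x + 2)^3·(x^2 + 2x + 2).
Factor degrees with multiplicity: 1 + 1 + 1 + 1 + 1 + 2 = 7.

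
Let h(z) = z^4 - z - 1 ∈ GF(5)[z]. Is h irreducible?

Yes

Check for roots in GF(5): h(0) = 4; h(1) = 4; h(2) = 3; h(3) = 2; h(4) = 1.
No roots, so no linear factors.
Degree-2 irreducible divisors: test the 10 monic irreducibles of degree 2 over GF(5).
None of them divide h (all give nonzero remainder).
No irreducible factor of degree ≤ 2 exists, so h is irreducible over GF(5).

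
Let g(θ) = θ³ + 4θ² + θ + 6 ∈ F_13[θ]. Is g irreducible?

Check each element of F_13 for a root: g(0)=6, g(1)=12, g(2)=6, g(3)=7, g(4)=8, g(5)=2, g(6)=8, g(7)=6, g(8)=2, g(9)=2, g(10)=12, g(11)=12, g(12)=8.
No roots. A degree-3 polynomial over a field with no linear factor is irreducible.

Yes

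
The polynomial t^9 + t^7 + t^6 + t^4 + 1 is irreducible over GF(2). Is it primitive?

Write f(t) = t^9 + t^7 + t^6 + t^4 + 1.
|GF(2^9)^×| = 2^9 − 1 = 511. Prime factorization: 511 = 7·73.
f is primitive ⇔ t has order 511 in GF(2)[t]/(f), i.e. t^(511/q) ≠ 1 for each prime q | 511.
t^(73) mod f = t^8 + t^7 + t^5 + t^2 + t + 1.
t^(7) mod f = t^7.
None equal 1, so t has full order 511; f is primitive.

Yes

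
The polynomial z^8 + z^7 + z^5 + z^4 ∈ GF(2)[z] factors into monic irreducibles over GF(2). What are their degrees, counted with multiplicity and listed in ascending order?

1, 1, 1, 1, 1, 1, 2

Write f(z) = z^8 + z^7 + z^5 + z^4.
Roots in GF(2): f(0) = 0 → root; f(1) = 0 → root.
Linear factors from roots: (z), (z + 1).
Complete factorization: f(z) = (z + 1)^2·(z)^4·(z^2 + z + 1).
Factor degrees with multiplicity: 1 + 1 + 1 + 1 + 1 + 1 + 2 = 8.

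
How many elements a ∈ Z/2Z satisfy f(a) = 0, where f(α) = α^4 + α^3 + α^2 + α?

Evaluate at each of the 2 elements of Z/2Z:
f(0) = 0 → root; f(1) = 0 → root.
Roots: {0, 1}.

2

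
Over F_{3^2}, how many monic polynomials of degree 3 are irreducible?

x^(9^3) − x is the product of all monic irreducibles of degree dividing 3; Möbius inversion gives N = (1/3) Σ μ(3/d)·9^d.
Divisors of 3: 1, 3; μ(3/d) for each: -1, 1.
Σ = − 9^1 + 9^3 = 720.
N = 720/3 = 240.

240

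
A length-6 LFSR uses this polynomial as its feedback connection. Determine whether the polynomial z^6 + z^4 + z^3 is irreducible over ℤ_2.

No

Write f(z) = z^6 + z^4 + z^3.
Check for roots in ℤ_2: f(0) = 0 → root; f(1) = 1.
f(0) = 0, so (z) divides f(z); f is reducible.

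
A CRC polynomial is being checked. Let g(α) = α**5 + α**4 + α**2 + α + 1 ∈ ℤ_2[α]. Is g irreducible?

Check for roots in ℤ_2: g(0) = 1; g(1) = 1.
No roots, so no linear factors.
Monic irreducibles of degree 2 over GF(2): α**2 + α + 1.
None of them divide g (all give nonzero remainder).
No irreducible factor of degree ≤ 2 exists, so g is irreducible over GF(2).

Yes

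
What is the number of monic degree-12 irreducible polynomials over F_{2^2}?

1397740

By the necklace-counting formula, N_4(12) = (1/12) Σ_{d|12} μ(12/d)·4^d.
Divisors of 12: 1, 2, 3, 4, 6, 12; μ(12/d) for each: 0, 1, 0, -1, -1, 1.
Σ = 4^2 − 4^4 − 4^6 + 4^12 = 16772880.
N = 16772880/12 = 1397740.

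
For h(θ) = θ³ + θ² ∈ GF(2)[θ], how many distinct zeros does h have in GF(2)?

Evaluate at each of the 2 elements of GF(2):
h(0) = 0 → root; h(1) = 0 → root.
Roots: {0, 1}.

2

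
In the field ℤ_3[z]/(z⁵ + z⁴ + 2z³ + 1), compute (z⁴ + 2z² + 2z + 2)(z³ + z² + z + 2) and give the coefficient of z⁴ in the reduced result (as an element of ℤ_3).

Multiply in ℤ_3[z]: (z⁴ + 2z² + 2z + 2)·(z³ + z² + z + 2) = z⁷ + z⁶ + 2z² + 1.
Reduce using z⁵ ≡ 2z⁴ + z³ + 2 (mod z⁵ + z⁴ + 2z³ + 1).
Reduced: 2z⁴ + z³ + z².

2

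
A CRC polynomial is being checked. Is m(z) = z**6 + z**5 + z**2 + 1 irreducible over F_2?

Check for roots in F_2: m(0) = 1; m(1) = 0 → root.
m(1) = 0, so (z − 1) divides m(z); m is reducible.

No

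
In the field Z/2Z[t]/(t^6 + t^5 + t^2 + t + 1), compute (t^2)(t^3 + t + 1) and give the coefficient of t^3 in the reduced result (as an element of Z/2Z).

1

Multiply in Z/2Z[t]: (t^2)·(t^3 + t + 1) = t^5 + t^3 + t^2.
Reduced: t^5 + t^3 + t^2.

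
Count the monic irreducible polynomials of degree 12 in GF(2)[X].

The number of monic irreducibles of degree 12 over GF(2) is (1/12)·Σ_{d∣12} μ(12/d) 2^d.
Divisors of 12: 1, 2, 3, 4, 6, 12; μ(12/d) for each: 0, 1, 0, -1, -1, 1.
Σ = 2^2 − 2^4 − 2^6 + 2^12 = 4020.
N = 4020/12 = 335.

335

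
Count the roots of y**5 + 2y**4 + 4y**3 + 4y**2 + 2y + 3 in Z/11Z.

Write h(y) = y**5 + 2y**4 + 4y**3 + 4y**2 + 2y + 3.
Evaluate at each of the 11 elements of Z/11Z:
h(0) = 3; h(1) = 5; h(2) = 9; h(3) = 8; h(4) = 8; h(5) = 5; h(6) = 6; h(7) = 6; h(8) = 9; h(9) = 5; h(10) = 2.
No element is a root.

0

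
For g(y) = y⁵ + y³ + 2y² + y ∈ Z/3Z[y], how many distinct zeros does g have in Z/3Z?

Evaluate at each of the 3 elements of Z/3Z:
g(0) = 0 → root; g(1) = 2; g(2) = 2.
Roots: {0}.

1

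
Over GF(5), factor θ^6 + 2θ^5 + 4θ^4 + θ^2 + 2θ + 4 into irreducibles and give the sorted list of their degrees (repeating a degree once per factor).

Write f(θ) = θ^6 + 2θ^5 + 4θ^4 + θ^2 + 2θ + 4.
Roots in GF(5): f(0) = 4; f(1) = 4; f(2) = 4; f(3) = 3; f(4) = 1.
Complete factorization: f(θ) = (θ^2 + 2)·(θ^2 + 3)·(θ^2 + 2θ + 4).
Factor degrees with multiplicity: 2 + 2 + 2 = 6.

2, 2, 2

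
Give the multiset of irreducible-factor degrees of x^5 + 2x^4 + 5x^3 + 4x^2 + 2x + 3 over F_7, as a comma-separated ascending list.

2, 3

Write h(x) = x^5 + 2x^4 + 5x^3 + 4x^2 + 2x + 3.
Complete factorization: h(x) = (x^2 + 2x + 2)·(x^3 + 3x + 5).
Factor degrees with multiplicity: 2 + 3 = 5.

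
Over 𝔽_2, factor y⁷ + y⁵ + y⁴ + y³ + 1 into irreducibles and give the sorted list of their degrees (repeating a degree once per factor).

7

Write h(y) = y⁷ + y⁵ + y⁴ + y³ + 1.
Roots in 𝔽_2: h(0) = 1; h(1) = 1.
Complete factorization: h(y) = (y⁷ + y⁵ + y⁴ + y³ + 1).
Factor degrees with multiplicity: 7 = 7.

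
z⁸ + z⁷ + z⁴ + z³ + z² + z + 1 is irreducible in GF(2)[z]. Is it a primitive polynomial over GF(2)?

Write f(z) = z⁸ + z⁷ + z⁴ + z³ + z² + z + 1.
|GF(2^8)^×| = 2^8 − 1 = 255. Prime factorization: 255 = 3·5·17.
f is primitive ⇔ z has order 255 in GF(2)[z]/(f), i.e. z^(255/q) ≠ 1 for each prime q | 255.
z^(85) mod f = z⁷ + z⁶ + z⁵ + z⁴ + z³ + z + 1.
z^(51) mod f = 1
z^(15) mod f = z⁷ + z⁶ + z⁵ + z⁴ + 1.
Since z^(51) = 1, the order of z divides 51 < 255; not primitive.

No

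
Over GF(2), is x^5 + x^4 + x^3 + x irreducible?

No

Write m(x) = x^5 + x^4 + x^3 + x.
Check for roots in GF(2): m(0) = 0 → root; m(1) = 0 → root.
m(0) = 0, so (x) divides m(x); m is reducible.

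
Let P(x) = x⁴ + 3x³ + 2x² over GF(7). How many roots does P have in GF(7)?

3

Evaluate at each of the 7 elements of GF(7):
P(0) = 0 → root; P(1) = 6; P(2) = 6; P(3) = 5; P(4) = 4; P(5) = 0 → root; P(6) = 0 → root.
Roots: {0, 5, 6}.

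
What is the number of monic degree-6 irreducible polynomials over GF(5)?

2580

By the necklace-counting formula, N_5(6) = (1/6) Σ_{d|6} μ(6/d)·5^d.
Divisors of 6: 1, 2, 3, 6; μ(6/d) for each: 1, -1, -1, 1.
Σ = 5^1 − 5^2 − 5^3 + 5^6 = 15480.
N = 15480/6 = 2580.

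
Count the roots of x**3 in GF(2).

1

Write g(x) = x**3.
Evaluate at each of the 2 elements of GF(2):
g(0) = 0 → root; g(1) = 1.
Roots: {0}.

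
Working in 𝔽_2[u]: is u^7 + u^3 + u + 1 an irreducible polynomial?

Write f(u) = u^7 + u^3 + u + 1.
Check for roots in 𝔽_2: f(0) = 1; f(1) = 0 → root.
f(1) = 0, so (u − 1) divides f(u); f is reducible.

No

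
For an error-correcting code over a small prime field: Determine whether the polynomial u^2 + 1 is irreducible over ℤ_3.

Yes

Write m(u) = u^2 + 1.
Check for roots in ℤ_3: m(0) = 1; m(1) = 2; m(2) = 2.
No roots. A degree-2 polynomial over a field with no linear factor is irreducible.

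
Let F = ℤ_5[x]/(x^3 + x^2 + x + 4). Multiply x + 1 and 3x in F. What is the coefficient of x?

3

Multiply in ℤ_5[x]: (x + 1)·(3x) = 3x^2 + 3x.
Reduced: 3x^2 + 3x.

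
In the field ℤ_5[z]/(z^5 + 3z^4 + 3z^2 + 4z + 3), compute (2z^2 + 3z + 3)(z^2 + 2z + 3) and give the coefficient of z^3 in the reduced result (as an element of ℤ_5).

Multiply in ℤ_5[z]: (2z^2 + 3z + 3)·(z^2 + 2z + 3) = 2z^4 + 2z^3 + 4.
Reduced: 2z^4 + 2z^3 + 4.

2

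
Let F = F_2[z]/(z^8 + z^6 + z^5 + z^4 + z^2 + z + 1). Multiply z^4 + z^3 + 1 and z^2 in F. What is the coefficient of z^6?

Multiply in F_2[z]: (z^4 + z^3 + 1)·(z^2) = z^6 + z^5 + z^2.
Reduced: z^6 + z^5 + z^2.

1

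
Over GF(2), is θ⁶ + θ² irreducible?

No

Write h(θ) = θ⁶ + θ².
Check for roots in GF(2): h(0) = 0 → root; h(1) = 0 → root.
h(0) = 0, so (θ) divides h(θ); h is reducible.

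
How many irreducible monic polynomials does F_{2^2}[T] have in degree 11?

381300

By the necklace-counting formula, N_4(11) = (1/11) Σ_{d|11} μ(11/d)·4^d.
Divisors of 11: 1, 11; μ(11/d) for each: -1, 1.
Σ = − 4^1 + 4^11 = 4194300.
N = 4194300/11 = 381300.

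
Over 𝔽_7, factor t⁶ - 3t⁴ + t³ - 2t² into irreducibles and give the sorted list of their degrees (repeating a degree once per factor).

Write f(t) = t⁶ - 3t⁴ + t³ - 2t².
Linear factors from roots: (t), (t + 3), (t + 2).
Complete factorization: f(t) = (t + 2)·(t + 3)·(t)^2·(t² + 2t + 2).
Factor degrees with multiplicity: 1 + 1 + 1 + 1 + 2 = 6.

1, 1, 1, 1, 2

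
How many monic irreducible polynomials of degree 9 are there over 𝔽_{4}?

Gauss's count: N_{4}(9) = (1/9) Σ_{d|9} μ(9/d)·4^d.
Divisors of 9: 1, 3, 9; μ(9/d) for each: 0, -1, 1.
Σ = − 4^3 + 4^9 = 262080.
N = 262080/9 = 29120.

29120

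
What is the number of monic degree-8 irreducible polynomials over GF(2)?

x^(2^8) − x is the product of all monic irreducibles of degree dividing 8; Möbius inversion gives N = (1/8) Σ μ(8/d)·2^d.
Divisors of 8: 1, 2, 4, 8; μ(8/d) for each: 0, 0, -1, 1.
Σ = − 2^4 + 2^8 = 240.
N = 240/8 = 30.

30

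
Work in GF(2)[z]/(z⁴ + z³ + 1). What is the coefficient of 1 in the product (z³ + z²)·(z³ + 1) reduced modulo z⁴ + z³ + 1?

0

Multiply in GF(2)[z]: (z³ + z²)·(z³ + 1) = z⁶ + z⁵ + z³ + z².
Reduce using z⁴ ≡ z³ + 1 (mod z⁴ + z³ + 1).
Reduced: z³.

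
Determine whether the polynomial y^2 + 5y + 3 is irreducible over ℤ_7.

Write f(y) = y^2 + 5y + 3.
Check for roots in ℤ_7: f(0) = 3; f(1) = 2; f(2) = 3; f(3) = 6; f(4) = 4; f(5) = 4; f(6) = 6.
No roots. A degree-2 polynomial over a field with no linear factor is irreducible.

Yes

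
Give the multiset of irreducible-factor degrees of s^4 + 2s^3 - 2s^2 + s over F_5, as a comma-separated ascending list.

1, 1, 2

Write g(s) = s^4 + 2s^3 - 2s^2 + s.
Roots in F_5: g(0) = 0 → root; g(1) = 2; g(2) = 1; g(3) = 0 → root; g(4) = 1.
Linear factors from roots: (s), (s + 2).
Complete factorization: g(s) = (s)·(s + 2)·(s^2 - 2).
Factor degrees with multiplicity: 1 + 1 + 2 = 4.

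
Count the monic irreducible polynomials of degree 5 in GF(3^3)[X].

2869776

x^(27^5) − x is the product of all monic irreducibles of degree dividing 5; Möbius inversion gives N = (1/5) Σ μ(5/d)·27^d.
Divisors of 5: 1, 5; μ(5/d) for each: -1, 1.
Σ = − 27^1 + 27^5 = 14348880.
N = 14348880/5 = 2869776.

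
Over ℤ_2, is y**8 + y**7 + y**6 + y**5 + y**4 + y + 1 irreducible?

Write P(y) = y**8 + y**7 + y**6 + y**5 + y**4 + y + 1.
Check for roots in ℤ_2: P(0) = 1; P(1) = 1.
No roots, so no linear factors.
Monic irreducibles of degree 2 over GF(2): y**2 + y + 1.
None of them divide P (all give nonzero remainder).
Monic irreducibles of degree 3 over GF(2): y**3 + y + 1, y**3 + y**2 + 1.
None of them divide P (all give nonzero remainder).
Monic irreducibles of degree 4 over GF(2): y**4 + y + 1, y**4 + y**3 + 1, y**4 + y**3 + y**2 + y + 1.
None of them divide P (all give nonzero remainder).
No irreducible factor of degree ≤ 4 exists, so P is irreducible over GF(2).

Yes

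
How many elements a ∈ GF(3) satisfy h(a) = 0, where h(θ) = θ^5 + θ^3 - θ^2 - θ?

2

Evaluate at each of the 3 elements of GF(3):
h(0) = 0 → root; h(1) = 0 → root; h(2) = 1.
Roots: {0, 1}.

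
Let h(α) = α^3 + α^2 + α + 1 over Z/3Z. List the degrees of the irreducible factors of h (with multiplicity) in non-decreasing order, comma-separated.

Roots in Z/3Z: h(0) = 1; h(1) = 1; h(2) = 0 → root.
Linear factors from roots: (α + 1).
Complete factorization: h(α) = (α + 1)·(α^2 + 1).
Factor degrees with multiplicity: 1 + 2 = 3.

1, 2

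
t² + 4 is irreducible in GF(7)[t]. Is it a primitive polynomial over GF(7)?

Write f(t) = t² + 4.
|GF(7^2)^×| = 7^2 − 1 = 48. Prime factorization: 48 = 2^4·3.
f is primitive ⇔ t has order 48 in GF(7)[t]/(f), i.e. t^(48/q) ≠ 1 for each prime q | 48.
t^(24) mod f = 1
t^(16) mod f = 2.
Since t^(24) = 1, the order of t divides 24 < 48; not primitive.

No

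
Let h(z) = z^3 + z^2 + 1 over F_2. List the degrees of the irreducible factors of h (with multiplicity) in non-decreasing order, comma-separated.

Roots in F_2: h(0) = 1; h(1) = 1.
Complete factorization: h(z) = (z^3 + z^2 + 1).
Factor degrees with multiplicity: 3 = 3.

3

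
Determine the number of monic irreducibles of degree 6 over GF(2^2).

Gauss's count: N_{4}(6) = (1/6) Σ_{d|6} μ(6/d)·4^d.
Divisors of 6: 1, 2, 3, 6; μ(6/d) for each: 1, -1, -1, 1.
Σ = 4^1 − 4^2 − 4^3 + 4^6 = 4020.
N = 4020/6 = 670.

670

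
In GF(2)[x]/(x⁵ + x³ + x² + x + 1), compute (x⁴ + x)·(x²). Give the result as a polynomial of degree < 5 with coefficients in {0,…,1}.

Multiply in GF(2)[x]: (x⁴ + x)·(x²) = x⁶ + x³.
Reduce using x⁵ ≡ x³ + x² + x + 1 (mod x⁵ + x³ + x² + x + 1).
Reduced: x⁴ + x² + x.

x^4 + x^2 + x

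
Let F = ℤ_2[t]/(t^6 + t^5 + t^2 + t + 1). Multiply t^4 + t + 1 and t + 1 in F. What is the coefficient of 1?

Multiply in ℤ_2[t]: (t^4 + t + 1)·(t + 1) = t^5 + t^4 + t^2 + 1.
Reduced: t^5 + t^4 + t^2 + 1.

1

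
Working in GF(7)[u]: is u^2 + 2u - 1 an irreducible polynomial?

Write m(u) = u^2 + 2u - 1.
Check for roots in GF(7): m(0) = 6; m(1) = 2; m(2) = 0 → root; m(3) = 0 → root; m(4) = 2; m(5) = 6; m(6) = 5.
m(2) = 0, so (u − 2) divides m(u); m is reducible.

No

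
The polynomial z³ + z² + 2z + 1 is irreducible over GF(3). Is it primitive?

Yes

Write f(z) = z³ + z² + 2z + 1.
|GF(3^3)^×| = 3^3 − 1 = 26. Prime factorization: 26 = 2·13.
f is primitive ⇔ z has order 26 in GF(3)[z]/(f), i.e. z^(26/q) ≠ 1 for each prime q | 26.
z^(13) mod f = 2.
z^(2) mod f = z².
None equal 1, so z has full order 26; f is primitive.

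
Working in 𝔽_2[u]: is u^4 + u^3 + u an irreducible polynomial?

No

Write m(u) = u^4 + u^3 + u.
Check for roots in 𝔽_2: m(0) = 0 → root; m(1) = 1.
m(0) = 0, so (u) divides m(u); m is reducible.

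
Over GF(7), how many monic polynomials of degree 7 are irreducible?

117648

By the necklace-counting formula, N_7(7) = (1/7) Σ_{d|7} μ(7/d)·7^d.
Divisors of 7: 1, 7; μ(7/d) for each: -1, 1.
Σ = − 7^1 + 7^7 = 823536.
N = 823536/7 = 117648.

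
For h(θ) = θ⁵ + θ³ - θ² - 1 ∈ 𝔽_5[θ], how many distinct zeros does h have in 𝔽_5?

Evaluate at each of the 5 elements of 𝔽_5:
h(0) = 4; h(1) = 0 → root; h(2) = 0 → root; h(3) = 0 → root; h(4) = 1.
Roots: {1, 2, 3}.

3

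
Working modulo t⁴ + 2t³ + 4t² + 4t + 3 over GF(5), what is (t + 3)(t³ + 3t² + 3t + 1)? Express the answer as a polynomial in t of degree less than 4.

4t^3 + 3t^2 + t

Multiply in GF(5)[t]: (t + 3)·(t³ + 3t² + 3t + 1) = t⁴ + t³ + 2t² + 3.
Reduce using t⁴ ≡ 3t³ + t² + t + 2 (mod t⁴ + 2t³ + 4t² + 4t + 3).
Reduced: 4t³ + 3t² + t.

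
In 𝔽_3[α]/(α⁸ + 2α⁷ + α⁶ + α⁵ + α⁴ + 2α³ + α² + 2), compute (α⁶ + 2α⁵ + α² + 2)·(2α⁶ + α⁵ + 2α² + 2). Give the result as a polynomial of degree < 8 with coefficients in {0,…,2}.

2α^7 + 2α^6 + α^5 + α^3 + α + 2

Multiply in 𝔽_3[α]: (α⁶ + 2α⁵ + α² + 2)·(2α⁶ + α⁵ + 2α² + 2) = 2α¹² + 2α¹¹ + 2α¹⁰ + α⁸ + 2α⁷ + 2α⁴ + 1.
Reduce using α⁸ ≡ α⁷ + 2α⁶ + 2α⁵ + 2α⁴ + α³ + 2α² + 1 (mod α⁸ + 2α⁷ + α⁶ + α⁵ + α⁴ + 2α³ + α² + 2).
Reduced: 2α⁷ + 2α⁶ + α⁵ + α³ + α + 2.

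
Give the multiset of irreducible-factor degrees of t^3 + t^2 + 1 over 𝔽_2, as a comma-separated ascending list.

Write f(t) = t^3 + t^2 + 1.
Roots in 𝔽_2: f(0) = 1; f(1) = 1.
Complete factorization: f(t) = (t^3 + t^2 + 1).
Factor degrees with multiplicity: 3 = 3.

3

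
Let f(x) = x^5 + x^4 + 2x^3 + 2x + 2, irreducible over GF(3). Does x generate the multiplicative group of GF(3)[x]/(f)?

|GF(3^5)^×| = 3^5 − 1 = 242. Prime factorization: 242 = 2·11^2.
f is primitive ⇔ x has order 242 in GF(3)[x]/(f), i.e. x^(242/q) ≠ 1 for each prime q | 242.
x^(121) mod f = 1
x^(22) mod f = x^4 + 2x.
Since x^(121) = 1, the order of x divides 121 < 242; not primitive.

No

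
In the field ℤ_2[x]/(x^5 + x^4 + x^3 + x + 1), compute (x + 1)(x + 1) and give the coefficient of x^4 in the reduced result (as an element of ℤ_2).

0

Multiply in ℤ_2[x]: (x + 1)·(x + 1) = x^2 + 1.
Reduced: x^2 + 1.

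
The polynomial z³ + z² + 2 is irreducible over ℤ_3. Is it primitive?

No

Write f(z) = z³ + z² + 2.
|GF(3^3)^×| = 3^3 − 1 = 26. Prime factorization: 26 = 2·13.
f is primitive ⇔ z has order 26 in GF(3)[z]/(f), i.e. z^(26/q) ≠ 1 for each prime q | 26.
z^(13) mod f = 1
z^(2) mod f = z².
Since z^(13) = 1, the order of z divides 13 < 26; not primitive.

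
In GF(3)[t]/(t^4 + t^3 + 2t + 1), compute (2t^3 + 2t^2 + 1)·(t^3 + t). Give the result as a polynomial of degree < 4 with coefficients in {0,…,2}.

t^2 + 1

Multiply in GF(3)[t]: (2t^3 + 2t^2 + 1)·(t^3 + t) = 2t^6 + 2t^5 + 2t^4 + t.
Reduce using t^4 ≡ 2t^3 + t + 2 (mod t^4 + t^3 + 2t + 1).
Reduced: t^2 + 1.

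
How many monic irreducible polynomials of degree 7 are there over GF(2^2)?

2340

Gauss's count: N_{4}(7) = (1/7) Σ_{d|7} μ(7/d)·4^d.
Divisors of 7: 1, 7; μ(7/d) for each: -1, 1.
Σ = − 4^1 + 4^7 = 16380.
N = 16380/7 = 2340.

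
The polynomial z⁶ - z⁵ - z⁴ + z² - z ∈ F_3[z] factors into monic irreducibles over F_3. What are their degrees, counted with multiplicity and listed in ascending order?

Write g(z) = z⁶ - z⁵ - z⁴ + z² - z.
Roots in F_3: g(0) = 0 → root; g(1) = 2; g(2) = 0 → root.
Linear factors from roots: (z), (z + 1).
Complete factorization: g(z) = (z)·(z + 1)·(z⁴ + z³ + z² - z - 1).
Factor degrees with multiplicity: 1 + 1 + 4 = 6.

1, 1, 4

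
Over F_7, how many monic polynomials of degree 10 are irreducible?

Gauss's count: N_{7}(10) = (1/10) Σ_{d|10} μ(10/d)·7^d.
Divisors of 10: 1, 2, 5, 10; μ(10/d) for each: 1, -1, -1, 1.
Σ = 7^1 − 7^2 − 7^5 + 7^10 = 282458400.
N = 282458400/10 = 28245840.

28245840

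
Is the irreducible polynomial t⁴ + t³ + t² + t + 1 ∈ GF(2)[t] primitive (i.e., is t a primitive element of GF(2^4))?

No

Write f(t) = t⁴ + t³ + t² + t + 1.
|GF(2^4)^×| = 2^4 − 1 = 15. Prime factorization: 15 = 3·5.
f is primitive ⇔ t has order 15 in GF(2)[t]/(f), i.e. t^(15/q) ≠ 1 for each prime q | 15.
t^(5) mod f = 1
t^(3) mod f = t³.
Since t^(5) = 1, the order of t divides 5 < 15; not primitive.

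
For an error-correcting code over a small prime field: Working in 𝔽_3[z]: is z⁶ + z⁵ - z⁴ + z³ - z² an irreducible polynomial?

No

Write m(z) = z⁶ + z⁵ - z⁴ + z³ - z².
Check for roots in 𝔽_3: m(0) = 0 → root; m(1) = 1; m(2) = 0 → root.
m(0) = 0, so (z) divides m(z); m is reducible.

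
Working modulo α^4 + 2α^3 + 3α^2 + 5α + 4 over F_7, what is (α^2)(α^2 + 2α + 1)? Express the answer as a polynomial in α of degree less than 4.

Multiply in F_7[α]: (α^2)·(α^2 + 2α + 1) = α^4 + 2α^3 + α^2.
Reduce using α^4 ≡ 5α^3 + 4α^2 + 2α + 3 (mod α^4 + 2α^3 + 3α^2 + 5α + 4).
Reduced: 5α^2 + 2α + 3.

5α^2 + 2α + 3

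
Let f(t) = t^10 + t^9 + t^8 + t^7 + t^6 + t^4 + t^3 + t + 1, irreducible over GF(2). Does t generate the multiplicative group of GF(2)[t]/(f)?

Yes

|GF(2^10)^×| = 2^10 − 1 = 1023. Prime factorization: 1023 = 3·11·31.
f is primitive ⇔ t has order 1023 in GF(2)[t]/(f), i.e. t^(1023/q) ≠ 1 for each prime q | 1023.
t^(341) mod f = t^7 + t^5 + t^2 + t + 1.
t^(93) mod f = t^9 + t^8 + t^7 + t^5 + t^4 + t^3 + t^2.
t^(33) mod f = t^9 + t^6 + t.
None equal 1, so t has full order 1023; f is primitive.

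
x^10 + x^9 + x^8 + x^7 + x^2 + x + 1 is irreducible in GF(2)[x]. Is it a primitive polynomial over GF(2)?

No

Write f(x) = x^10 + x^9 + x^8 + x^7 + x^2 + x + 1.
|GF(2^10)^×| = 2^10 − 1 = 1023. Prime factorization: 1023 = 3·11·31.
f is primitive ⇔ x has order 1023 in GF(2)[x]/(f), i.e. x^(1023/q) ≠ 1 for each prime q | 1023.
x^(341) mod f = 1
x^(93) mod f = x^8 + 1.
x^(33) mod f = x^9 + x^7 + 1.
Since x^(341) = 1, the order of x divides 341 < 1023; not primitive.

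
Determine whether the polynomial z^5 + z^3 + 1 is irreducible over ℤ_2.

Write P(z) = z^5 + z^3 + 1.
Check for roots in ℤ_2: P(0) = 1; P(1) = 1.
No roots, so no linear factors.
Monic irreducibles of degree 2 over GF(2): z^2 + z + 1.
None of them divide P (all give nonzero remainder).
No irreducible factor of degree ≤ 2 exists, so P is irreducible over GF(2).

Yes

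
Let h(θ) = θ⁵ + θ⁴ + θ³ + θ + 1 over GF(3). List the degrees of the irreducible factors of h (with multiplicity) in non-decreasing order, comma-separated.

Roots in GF(3): h(0) = 1; h(1) = 2; h(2) = 2.
Complete factorization: h(θ) = (θ⁵ + θ⁴ + θ³ + θ + 1).
Factor degrees with multiplicity: 5 = 5.

5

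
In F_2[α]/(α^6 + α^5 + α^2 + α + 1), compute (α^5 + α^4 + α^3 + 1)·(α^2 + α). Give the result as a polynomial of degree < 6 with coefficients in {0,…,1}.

α^5 + α^4 + α^3 + α^2 + α + 1

Multiply in F_2[α]: (α^5 + α^4 + α^3 + 1)·(α^2 + α) = α^7 + α^4 + α^2 + α.
Reduce using α^6 ≡ α^5 + α^2 + α + 1 (mod α^6 + α^5 + α^2 + α + 1).
Reduced: α^5 + α^4 + α^3 + α^2 + α + 1.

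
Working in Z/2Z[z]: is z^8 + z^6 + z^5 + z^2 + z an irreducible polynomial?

Write P(z) = z^8 + z^6 + z^5 + z^2 + z.
Check for roots in Z/2Z: P(0) = 0 → root; P(1) = 1.
P(0) = 0, so (z) divides P(z); P is reducible.

No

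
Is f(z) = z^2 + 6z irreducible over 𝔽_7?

No

Check for roots in 𝔽_7: f(0) = 0 → root; f(1) = 0 → root; f(2) = 2; f(3) = 6; f(4) = 5; f(5) = 6; f(6) = 2.
f(0) = 0, so (z) divides f(z); f is reducible.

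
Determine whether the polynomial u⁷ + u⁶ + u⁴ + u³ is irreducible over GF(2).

Write h(u) = u⁷ + u⁶ + u⁴ + u³.
Check for roots in GF(2): h(0) = 0 → root; h(1) = 0 → root.
h(0) = 0, so (u) divides h(u); h is reducible.

No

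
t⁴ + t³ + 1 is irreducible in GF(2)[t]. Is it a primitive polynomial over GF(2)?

Write f(t) = t⁴ + t³ + 1.
|GF(2^4)^×| = 2^4 − 1 = 15. Prime factorization: 15 = 3·5.
f is primitive ⇔ t has order 15 in GF(2)[t]/(f), i.e. t^(15/q) ≠ 1 for each prime q | 15.
t^(5) mod f = t³ + t + 1.
t^(3) mod f = t³.
None equal 1, so t has full order 15; f is primitive.

Yes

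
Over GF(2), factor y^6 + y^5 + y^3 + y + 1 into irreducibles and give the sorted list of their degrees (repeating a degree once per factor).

2, 2, 2

Write h(y) = y^6 + y^5 + y^3 + y + 1.
Roots in GF(2): h(0) = 1; h(1) = 1.
Complete factorization: h(y) = (y^2 + y + 1)^3.
Factor degrees with multiplicity: 2 + 2 + 2 = 6.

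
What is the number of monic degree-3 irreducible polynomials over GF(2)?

2

By the necklace-counting formula, N_2(3) = (1/3) Σ_{d|3} μ(3/d)·2^d.
Divisors of 3: 1, 3; μ(3/d) for each: -1, 1.
Σ = − 2^1 + 2^3 = 6.
N = 6/3 = 2.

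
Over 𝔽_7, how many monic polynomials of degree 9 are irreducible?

4483696

The number of monic irreducibles of degree 9 over GF(7) is (1/9)·Σ_{d∣9} μ(9/d) 7^d.
Divisors of 9: 1, 3, 9; μ(9/d) for each: 0, -1, 1.
Σ = − 7^3 + 7^9 = 40353264.
N = 40353264/9 = 4483696.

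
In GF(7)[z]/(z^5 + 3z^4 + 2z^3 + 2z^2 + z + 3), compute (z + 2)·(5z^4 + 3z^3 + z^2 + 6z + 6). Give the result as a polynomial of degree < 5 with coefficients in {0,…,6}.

5z^4 + 4z^3 + 5z^2 + 6z + 4

Multiply in GF(7)[z]: (z + 2)·(5z^4 + 3z^3 + z^2 + 6z + 6) = 5z^5 + 6z^4 + z^2 + 4z + 5.
Reduce using z^5 ≡ 4z^4 + 5z^3 + 5z^2 + 6z + 4 (mod z^5 + 3z^4 + 2z^3 + 2z^2 + z + 3).
Reduced: 5z^4 + 4z^3 + 5z^2 + 6z + 4.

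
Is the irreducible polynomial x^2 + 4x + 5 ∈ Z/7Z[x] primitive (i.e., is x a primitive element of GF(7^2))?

Write f(x) = x^2 + 4x + 5.
|GF(7^2)^×| = 7^2 − 1 = 48. Prime factorization: 48 = 2^4·3.
f is primitive ⇔ x has order 48 in GF(7)[x]/(f), i.e. x^(48/q) ≠ 1 for each prime q | 48.
x^(24) mod f = 6.
x^(16) mod f = 4.
None equal 1, so x has full order 48; f is primitive.

Yes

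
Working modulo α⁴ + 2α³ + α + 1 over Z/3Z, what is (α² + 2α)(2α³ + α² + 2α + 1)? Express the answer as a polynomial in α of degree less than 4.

2α^3 + 2α + 2

Multiply in Z/3Z[α]: (α² + 2α)·(2α³ + α² + 2α + 1) = 2α⁵ + 2α⁴ + α³ + 2α² + 2α.
Reduce using α⁴ ≡ α³ + 2α + 2 (mod α⁴ + 2α³ + α + 1).
Reduced: 2α³ + 2α + 2.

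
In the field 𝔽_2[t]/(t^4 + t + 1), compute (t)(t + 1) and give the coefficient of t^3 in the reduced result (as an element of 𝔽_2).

0

Multiply in 𝔽_2[t]: (t)·(t + 1) = t^2 + t.
Reduced: t^2 + t.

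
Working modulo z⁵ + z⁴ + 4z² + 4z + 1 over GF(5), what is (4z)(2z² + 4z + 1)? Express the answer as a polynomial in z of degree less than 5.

3z^3 + z^2 + 4z

Multiply in GF(5)[z]: (4z)·(2z² + 4z + 1) = 3z³ + z² + 4z.
Reduced: 3z³ + z² + 4z.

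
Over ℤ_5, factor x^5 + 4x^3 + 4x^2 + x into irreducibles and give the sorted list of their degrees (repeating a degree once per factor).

1, 1, 1, 2

Write f(x) = x^5 + 4x^3 + 4x^2 + x.
Roots in ℤ_5: f(0) = 0 → root; f(1) = 0 → root; f(2) = 2; f(3) = 0 → root; f(4) = 3.
Linear factors from roots: (x), (x + 4), (x + 2).
Complete factorization: f(x) = (x)·(x + 2)·(x + 4)·(x^2 + 4x + 2).
Factor degrees with multiplicity: 1 + 1 + 1 + 2 = 5.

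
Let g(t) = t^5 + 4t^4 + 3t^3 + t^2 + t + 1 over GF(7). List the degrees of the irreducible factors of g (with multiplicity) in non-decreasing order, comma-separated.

1, 1, 3

Linear factors from roots: (t + 3).
Complete factorization: g(t) = (t + 3)^2·(t^3 + 5t^2 + 6t + 4).
Factor degrees with multiplicity: 1 + 1 + 3 = 5.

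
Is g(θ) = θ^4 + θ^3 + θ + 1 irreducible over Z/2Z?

No

Check for roots in Z/2Z: g(0) = 1; g(1) = 0 → root.
g(1) = 0, so (θ − 1) divides g(θ); g is reducible.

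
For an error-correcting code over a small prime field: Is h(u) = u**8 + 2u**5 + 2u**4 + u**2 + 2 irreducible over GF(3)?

Check for roots in GF(3): h(0) = 2; h(1) = 2; h(2) = 1.
No roots, so no linear factors.
Monic irreducibles of degree 2 over GF(3): u**2 + 1, u**2 + u + 2, u**2 + 2u + 2.
None of them divide h (all give nonzero remainder).
Degree-3 irreducible divisors: test the 8 monic irreducibles of degree 3 over GF(3).
None of them divide h (all give nonzero remainder).
Degree-4 irreducible divisors: test the 18 monic irreducibles of degree 4 over GF(3).
None of them divide h (all give nonzero remainder).
No irreducible factor of degree ≤ 4 exists, so h is irreducible over GF(3).

Yes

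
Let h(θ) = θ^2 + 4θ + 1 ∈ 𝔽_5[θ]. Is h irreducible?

Yes

Check for roots in 𝔽_5: h(0) = 1; h(1) = 1; h(2) = 3; h(3) = 2; h(4) = 3.
No roots. A degree-2 polynomial over a field with no linear factor is irreducible.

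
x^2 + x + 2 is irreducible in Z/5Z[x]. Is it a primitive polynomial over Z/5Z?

Write f(x) = x^2 + x + 2.
|GF(5^2)^×| = 5^2 − 1 = 24. Prime factorization: 24 = 2^3·3.
f is primitive ⇔ x has order 24 in GF(5)[x]/(f), i.e. x^(24/q) ≠ 1 for each prime q | 24.
x^(12) mod f = 4.
x^(8) mod f = 3x + 1.
None equal 1, so x has full order 24; f is primitive.

Yes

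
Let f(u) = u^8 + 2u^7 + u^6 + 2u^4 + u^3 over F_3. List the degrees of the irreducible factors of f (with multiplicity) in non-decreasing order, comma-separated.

Roots in F_3: f(0) = 0 → root; f(1) = 1; f(2) = 1.
Linear factors from roots: (u).
Complete factorization: f(u) = (u)^3·(u^2 + 2u + 2)·(u^3 + 2u + 2).
Factor degrees with multiplicity: 1 + 1 + 1 + 2 + 3 = 8.

1, 1, 1, 2, 3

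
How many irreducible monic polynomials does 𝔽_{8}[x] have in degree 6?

43596

The number of monic irreducibles of degree 6 over GF(8) is (1/6)·Σ_{d∣6} μ(6/d) 8^d.
Divisors of 6: 1, 2, 3, 6; μ(6/d) for each: 1, -1, -1, 1.
Σ = 8^1 − 8^2 − 8^3 + 8^6 = 261576.
N = 261576/6 = 43596.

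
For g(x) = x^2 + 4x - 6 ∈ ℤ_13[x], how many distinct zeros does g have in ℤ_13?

Evaluate at each of the 13 elements of ℤ_13:
g(0) = 7; g(1) = 12; g(2) = 6; g(3) = 2; g(4) = 0 → root; g(5) = 0 → root; g(6) = 2; g(7) = 6; g(8) = 12; g(9) = 7; g(10) = 4; g(11) = 3; g(12) = 4.
Roots: {4, 5}.

2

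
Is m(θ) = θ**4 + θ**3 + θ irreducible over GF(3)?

No

Check for roots in GF(3): m(0) = 0 → root; m(1) = 0 → root; m(2) = 2.
m(0) = 0, so (θ) divides m(θ); m is reducible.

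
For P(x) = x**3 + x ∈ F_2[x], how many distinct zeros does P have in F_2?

2

Evaluate at each of the 2 elements of F_2:
P(0) = 0 → root; P(1) = 0 → root.
Roots: {0, 1}.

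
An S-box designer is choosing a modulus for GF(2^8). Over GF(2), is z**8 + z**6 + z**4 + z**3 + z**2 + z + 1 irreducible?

Write P(z) = z**8 + z**6 + z**4 + z**3 + z**2 + z + 1.
Check for roots in GF(2): P(0) = 1; P(1) = 1.
No roots, so no linear factors.
Monic irreducibles of degree 2 over GF(2): z**2 + z + 1.
None of them divide P (all give nonzero remainder).
Monic irreducibles of degree 3 over GF(2): z**3 + z + 1, z**3 + z**2 + 1.
None of them divide P (all give nonzero remainder).
Monic irreducibles of degree 4 over GF(2): z**4 + z + 1, z**4 + z**3 + 1, z**4 + z**3 + z**2 + z + 1.
None of them divide P (all give nonzero remainder).
No irreducible factor of degree ≤ 4 exists, so P is irreducible over GF(2).

Yes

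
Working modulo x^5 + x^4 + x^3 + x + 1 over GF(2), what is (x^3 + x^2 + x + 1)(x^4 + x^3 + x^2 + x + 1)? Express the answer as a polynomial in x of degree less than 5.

Multiply in GF(2)[x]: (x^3 + x^2 + x + 1)·(x^4 + x^3 + x^2 + x + 1) = x^7 + x^5 + x^2 + 1.
Reduce using x^5 ≡ x^4 + x^3 + x + 1 (mod x^5 + x^4 + x^3 + x + 1).
Reduced: x^2.

x^2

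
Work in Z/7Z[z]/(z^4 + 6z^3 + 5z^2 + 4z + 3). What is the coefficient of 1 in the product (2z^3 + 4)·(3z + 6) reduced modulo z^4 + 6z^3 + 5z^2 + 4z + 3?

Multiply in Z/7Z[z]: (2z^3 + 4)·(3z + 6) = 6z^4 + 5z^3 + 5z + 3.
Reduce using z^4 ≡ z^3 + 2z^2 + 3z + 4 (mod z^4 + 6z^3 + 5z^2 + 4z + 3).
Reduced: 4z^3 + 5z^2 + 2z + 6.

6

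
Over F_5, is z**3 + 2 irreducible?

No

Write h(z) = z**3 + 2.
Check for roots in F_5: h(0) = 2; h(1) = 3; h(2) = 0 → root; h(3) = 4; h(4) = 1.
h(2) = 0, so (z − 2) divides h(z); h is reducible.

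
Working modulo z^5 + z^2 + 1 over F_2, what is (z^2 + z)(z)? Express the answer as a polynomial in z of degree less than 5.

z^3 + z^2

Multiply in F_2[z]: (z^2 + z)·(z) = z^3 + z^2.
Reduced: z^3 + z^2.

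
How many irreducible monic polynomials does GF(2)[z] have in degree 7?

18

By the necklace-counting formula, N_2(7) = (1/7) Σ_{d|7} μ(7/d)·2^d.
Divisors of 7: 1, 7; μ(7/d) for each: -1, 1.
Σ = − 2^1 + 2^7 = 126.
N = 126/7 = 18.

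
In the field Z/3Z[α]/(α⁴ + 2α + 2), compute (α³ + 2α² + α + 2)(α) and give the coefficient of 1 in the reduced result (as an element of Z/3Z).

Multiply in Z/3Z[α]: (α³ + 2α² + α + 2)·(α) = α⁴ + 2α³ + α² + 2α.
Reduce using α⁴ ≡ α + 1 (mod α⁴ + 2α + 2).
Reduced: 2α³ + α² + 1.

1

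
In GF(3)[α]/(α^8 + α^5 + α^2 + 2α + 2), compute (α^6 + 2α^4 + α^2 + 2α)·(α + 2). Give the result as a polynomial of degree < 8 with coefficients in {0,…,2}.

α^7 + 2α^6 + 2α^5 + α^4 + α^3 + α^2 + α

Multiply in GF(3)[α]: (α^6 + 2α^4 + α^2 + 2α)·(α + 2) = α^7 + 2α^6 + 2α^5 + α^4 + α^3 + α^2 + α.
Reduced: α^7 + 2α^6 + 2α^5 + α^4 + α^3 + α^2 + α.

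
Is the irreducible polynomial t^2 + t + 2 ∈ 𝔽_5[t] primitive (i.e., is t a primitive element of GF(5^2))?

Yes

Write f(t) = t^2 + t + 2.
|GF(5^2)^×| = 5^2 − 1 = 24. Prime factorization: 24 = 2^3·3.
f is primitive ⇔ t has order 24 in GF(5)[t]/(f), i.e. t^(24/q) ≠ 1 for each prime q | 24.
t^(12) mod f = 4.
t^(8) mod f = 3t + 1.
None equal 1, so t has full order 24; f is primitive.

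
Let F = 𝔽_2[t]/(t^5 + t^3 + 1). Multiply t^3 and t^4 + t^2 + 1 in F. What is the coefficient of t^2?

Multiply in 𝔽_2[t]: (t^3)·(t^4 + t^2 + 1) = t^7 + t^5 + t^3.
Reduce using t^5 ≡ t^3 + 1 (mod t^5 + t^3 + 1).
Reduced: t^3 + t^2.

1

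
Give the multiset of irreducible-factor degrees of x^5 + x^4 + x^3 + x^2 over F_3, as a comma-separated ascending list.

1, 1, 1, 2

Write g(x) = x^5 + x^4 + x^3 + x^2.
Roots in F_3: g(0) = 0 → root; g(1) = 1; g(2) = 0 → root.
Linear factors from roots: (x), (x + 1).
Complete factorization: g(x) = (x + 1)·(x)^2·(x^2 + 1).
Factor degrees with multiplicity: 1 + 1 + 1 + 2 = 5.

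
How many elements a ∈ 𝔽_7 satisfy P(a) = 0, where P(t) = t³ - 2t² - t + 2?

Evaluate at each of the 7 elements of 𝔽_7:
P(0) = 2; P(1) = 0 → root; P(2) = 0 → root; P(3) = 1; P(4) = 2; P(5) = 2; P(6) = 0 → root.
Roots: {1, 2, 6}.

3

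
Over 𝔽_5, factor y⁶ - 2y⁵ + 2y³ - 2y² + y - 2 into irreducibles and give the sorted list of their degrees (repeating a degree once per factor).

Write f(y) = y⁶ - 2y⁵ + 2y³ - 2y² + y - 2.
Roots in 𝔽_5: f(0) = 3; f(1) = 3; f(2) = 3; f(3) = 0 → root; f(4) = 1.
Linear factors from roots: (y + 2).
Complete factorization: f(y) = (y + 2)·(y² + y + 1)·(y³ + 2y - 1).
Factor degrees with multiplicity: 1 + 2 + 3 = 6.

1, 2, 3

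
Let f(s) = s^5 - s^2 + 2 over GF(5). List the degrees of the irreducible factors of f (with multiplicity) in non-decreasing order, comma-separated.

Roots in GF(5): f(0) = 2; f(1) = 2; f(2) = 0 → root; f(3) = 1; f(4) = 0 → root.
Linear factors from roots: (s - 2), (s + 1).
Complete factorization: f(s) = (s + 1)·(s - 2)·(s^3 + s^2 - 2s - 1).
Factor degrees with multiplicity: 1 + 1 + 3 = 5.

1, 1, 3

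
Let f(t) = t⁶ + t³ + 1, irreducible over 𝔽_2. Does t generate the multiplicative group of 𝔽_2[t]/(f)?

|GF(2^6)^×| = 2^6 − 1 = 63. Prime factorization: 63 = 3^2·7.
f is primitive ⇔ t has order 63 in GF(2)[t]/(f), i.e. t^(63/q) ≠ 1 for each prime q | 63.
t^(21) mod f = t³.
t^(9) mod f = 1
Since t^(9) = 1, the order of t divides 9 < 63; not primitive.

No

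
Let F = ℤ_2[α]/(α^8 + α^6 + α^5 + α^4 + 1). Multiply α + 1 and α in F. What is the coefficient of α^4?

Multiply in ℤ_2[α]: (α + 1)·(α) = α^2 + α.
Reduced: α^2 + α.

0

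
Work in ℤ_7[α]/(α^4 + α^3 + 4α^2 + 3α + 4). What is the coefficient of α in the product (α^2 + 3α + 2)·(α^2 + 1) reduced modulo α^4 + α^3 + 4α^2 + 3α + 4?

0

Multiply in ℤ_7[α]: (α^2 + 3α + 2)·(α^2 + 1) = α^4 + 3α^3 + 3α^2 + 3α + 2.
Reduce using α^4 ≡ 6α^3 + 3α^2 + 4α + 3 (mod α^4 + α^3 + 4α^2 + 3α + 4).
Reduced: 2α^3 + 6α^2 + 5.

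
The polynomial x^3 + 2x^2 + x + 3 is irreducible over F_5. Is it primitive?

Yes

Write f(x) = x^3 + 2x^2 + x + 3.
|GF(5^3)^×| = 5^3 − 1 = 124. Prime factorization: 124 = 2^2·31.
f is primitive ⇔ x has order 124 in GF(5)[x]/(f), i.e. x^(124/q) ≠ 1 for each prime q | 124.
x^(62) mod f = 4.
x^(4) mod f = 3x^2 + 4x + 1.
None equal 1, so x has full order 124; f is primitive.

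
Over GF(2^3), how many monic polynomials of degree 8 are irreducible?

2096640

x^(8^8) − x is the product of all monic irreducibles of degree dividing 8; Möbius inversion gives N = (1/8) Σ μ(8/d)·8^d.
Divisors of 8: 1, 2, 4, 8; μ(8/d) for each: 0, 0, -1, 1.
Σ = − 8^4 + 8^8 = 16773120.
N = 16773120/8 = 2096640.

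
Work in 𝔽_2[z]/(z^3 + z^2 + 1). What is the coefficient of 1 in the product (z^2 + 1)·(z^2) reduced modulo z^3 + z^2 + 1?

Multiply in 𝔽_2[z]: (z^2 + 1)·(z^2) = z^4 + z^2.
Reduce using z^3 ≡ z^2 + 1 (mod z^3 + z^2 + 1).
Reduced: z + 1.

1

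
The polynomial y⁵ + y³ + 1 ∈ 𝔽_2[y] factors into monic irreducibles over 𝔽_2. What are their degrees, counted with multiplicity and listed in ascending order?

Write h(y) = y⁵ + y³ + 1.
Roots in 𝔽_2: h(0) = 1; h(1) = 1.
Complete factorization: h(y) = (y⁵ + y³ + 1).
Factor degrees with multiplicity: 5 = 5.

5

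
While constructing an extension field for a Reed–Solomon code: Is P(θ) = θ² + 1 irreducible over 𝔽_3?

Yes

Check for roots in 𝔽_3: P(0) = 1; P(1) = 2; P(2) = 2.
No roots. A degree-2 polynomial over a field with no linear factor is irreducible.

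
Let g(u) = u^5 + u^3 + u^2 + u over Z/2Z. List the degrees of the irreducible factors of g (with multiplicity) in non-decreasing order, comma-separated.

1, 1, 3

Roots in Z/2Z: g(0) = 0 → root; g(1) = 0 → root.
Linear factors from roots: (u), (u + 1).
Complete factorization: g(u) = (u)·(u + 1)·(u^3 + u^2 + 1).
Factor degrees with multiplicity: 1 + 1 + 3 = 5.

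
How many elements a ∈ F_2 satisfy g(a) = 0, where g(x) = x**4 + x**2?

Evaluate at each of the 2 elements of F_2:
g(0) = 0 → root; g(1) = 0 → root.
Roots: {0, 1}.

2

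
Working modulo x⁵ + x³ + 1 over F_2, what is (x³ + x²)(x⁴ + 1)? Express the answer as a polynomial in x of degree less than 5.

Multiply in F_2[x]: (x³ + x²)·(x⁴ + 1) = x⁷ + x⁶ + x³ + x².
Reduce using x⁵ ≡ x³ + 1 (mod x⁵ + x³ + 1).
Reduced: x⁴ + x + 1.

x^4 + x + 1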